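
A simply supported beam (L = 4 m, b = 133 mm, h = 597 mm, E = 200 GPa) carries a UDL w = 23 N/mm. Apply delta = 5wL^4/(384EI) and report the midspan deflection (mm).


I = 133 * 597^3 / 12 = 2358269250.75 mm^4
L = 4000.0 mm, w = 23 N/mm, E = 200000.0 MPa
delta = 5 * w * L^4 / (384 * E * I)
= 5 * 23 * 4000.0^4 / (384 * 200000.0 * 2358269250.75)
= 0.1625 mm

0.1625 mm


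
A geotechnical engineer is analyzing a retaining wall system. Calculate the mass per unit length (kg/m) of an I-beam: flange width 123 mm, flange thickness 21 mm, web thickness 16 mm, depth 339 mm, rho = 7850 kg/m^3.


A_flanges = 2 * 123 * 21 = 5166 mm^2
A_web = (339 - 2 * 21) * 16 = 4752 mm^2
A_total = 5166 + 4752 = 9918 mm^2 = 0.009918 m^2
Weight = rho * A = 7850 * 0.009918 = 77.8563 kg/m

77.8563 kg/m


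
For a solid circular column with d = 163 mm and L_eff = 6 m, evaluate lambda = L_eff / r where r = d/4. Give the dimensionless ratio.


Radius of gyration r = d / 4 = 163 / 4 = 40.75 mm
L_eff = 6000.0 mm
Slenderness ratio = L / r = 6000.0 / 40.75 = 147.24 (dimensionless)

147.24 (dimensionless)


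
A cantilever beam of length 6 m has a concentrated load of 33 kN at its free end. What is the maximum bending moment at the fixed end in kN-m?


For a cantilever with a point load at the free end:
M_max = P * L = 33 * 6 = 198 kN-m

198 kN-m


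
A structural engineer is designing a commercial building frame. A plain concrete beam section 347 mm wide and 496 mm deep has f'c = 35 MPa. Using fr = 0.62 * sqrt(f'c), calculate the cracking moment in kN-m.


fr = 0.62 * sqrt(35) = 0.62 * 5.9161 = 3.668 MPa
I = 347 * 496^3 / 12 = 3528525482.67 mm^4
y_t = 248.0 mm
M_cr = fr * I / y_t = 3.668 * 3528525482.67 / 248.0 N-mm
= 52.1876 kN-m

52.1876 kN-m


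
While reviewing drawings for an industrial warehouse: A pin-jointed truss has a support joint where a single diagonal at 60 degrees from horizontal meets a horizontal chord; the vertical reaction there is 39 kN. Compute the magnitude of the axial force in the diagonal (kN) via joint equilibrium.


At the joint, only the diagonal has a vertical component, so vertical equilibrium gives:
F * sin(60) = 39
F = 39 / sin(60)
= 39 / 0.866025
= 45.03 kN

45.03 kN


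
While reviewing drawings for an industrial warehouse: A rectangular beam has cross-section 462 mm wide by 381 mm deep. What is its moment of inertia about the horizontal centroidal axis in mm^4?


I = b * h^3 / 12
= 462 * 381^3 / 12
= 462 * 55306341 / 12
= 2129294128.5 mm^4

2129294128.5 mm^4


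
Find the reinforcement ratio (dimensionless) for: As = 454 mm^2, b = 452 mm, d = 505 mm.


rho = As / (b * d)
= 454 / (452 * 505)
= 454 / 228260
= 0.001989 (dimensionless)

0.001989 (dimensionless)


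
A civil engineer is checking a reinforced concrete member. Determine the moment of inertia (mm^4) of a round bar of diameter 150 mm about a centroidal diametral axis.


r = d / 2 = 150 / 2 = 75.0 mm
I = pi * r^4 / 4 = pi * 75.0^4 / 4
= 24850488.76 mm^4

24850488.76 mm^4


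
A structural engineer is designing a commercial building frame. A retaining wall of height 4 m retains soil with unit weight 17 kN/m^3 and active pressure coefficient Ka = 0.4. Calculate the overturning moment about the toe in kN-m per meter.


Pa = 0.5 * Ka * gamma * H^2
= 0.5 * 0.4 * 17 * 4^2
= 54.4 kN/m
Arm = H / 3 = 4 / 3 = 1.3333 m
Mo = Pa * arm = Pa * H / 3 = 54.4 * 4 / 3 = 72.5333 kN-m/m

72.5333 kN-m/m


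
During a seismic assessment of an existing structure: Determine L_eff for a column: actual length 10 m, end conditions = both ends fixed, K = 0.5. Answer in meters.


L_eff = K * L
= 0.5 * 10
= 5.0 m

5.0 m


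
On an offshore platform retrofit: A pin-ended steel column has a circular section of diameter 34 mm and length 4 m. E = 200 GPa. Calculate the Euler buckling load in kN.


I = pi * d^4 / 64 = 65597.24 mm^4
L = 4000.0 mm
P_cr = pi^2 * E * I / L^2
= 9.8696 * 200000.0 * 65597.24 / 4000.0^2
= 8092.74 N = 8.0927 kN

8.0927 kN


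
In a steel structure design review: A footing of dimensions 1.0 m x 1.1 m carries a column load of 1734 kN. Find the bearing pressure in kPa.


A = 1.0 * 1.1 = 1.1 m^2
q = P / A = 1734 / 1.1
= 1576.3636 kPa

1576.3636 kPa


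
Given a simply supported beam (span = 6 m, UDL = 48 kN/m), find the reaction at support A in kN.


Total load = w * L = 48 * 6 = 288 kN
By symmetry, each reaction R = total / 2 = 288 / 2 = 144.0 kN

144.0 kN


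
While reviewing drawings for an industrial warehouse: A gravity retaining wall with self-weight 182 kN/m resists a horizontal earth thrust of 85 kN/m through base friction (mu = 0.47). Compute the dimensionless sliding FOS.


Resisting force = mu * W = 0.47 * 182 = 85.54 kN/m
FOS = Resisting / Driving = 85.54 / 85
= 1.0064 (dimensionless)

1.0064 (dimensionless)


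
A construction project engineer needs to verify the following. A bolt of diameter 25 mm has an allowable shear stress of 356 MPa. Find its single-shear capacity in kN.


A = pi * d^2 / 4 = pi * 25^2 / 4 = 490.8739 mm^2
V = f_v * A / 1000 = 356 * 490.8739 / 1000
= 174.7511 kN

174.7511 kN


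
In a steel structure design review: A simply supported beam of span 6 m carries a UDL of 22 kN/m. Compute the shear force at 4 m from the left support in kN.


R_A = w * L / 2 = 22 * 6 / 2 = 66.0 kN
V(x) = R_A - w * x = 66.0 - 22 * 4
= -22.0 kN

-22.0 kN


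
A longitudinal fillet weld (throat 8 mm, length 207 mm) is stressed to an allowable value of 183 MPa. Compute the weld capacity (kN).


Strength = throat * length * allowable stress
= 8 * 207 * 183 N
= 303048 N
= 303.05 kN

303.05 kN


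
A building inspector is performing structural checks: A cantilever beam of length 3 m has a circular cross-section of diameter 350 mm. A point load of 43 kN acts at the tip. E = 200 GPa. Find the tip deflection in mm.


I = pi * d^4 / 64 = pi * 350^4 / 64 = 736617574.34 mm^4
L = 3000.0 mm, P = 43000.0 N, E = 200000.0 MPa
delta = P * L^3 / (3 * E * I)
= 43000.0 * 3000.0^3 / (3 * 200000.0 * 736617574.34)
= 2.6269 mm

2.6269 mm


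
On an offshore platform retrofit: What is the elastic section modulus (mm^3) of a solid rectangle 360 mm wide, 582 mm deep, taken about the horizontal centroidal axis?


S = b * h^2 / 6
= 360 * 582^2 / 6
= 360 * 338724 / 6
= 20323440.0 mm^3

20323440.0 mm^3


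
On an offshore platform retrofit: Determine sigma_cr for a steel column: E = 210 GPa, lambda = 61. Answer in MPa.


sigma_cr = pi^2 * E / lambda^2
= 9.8696 * 210000.0 / 61^2
= 9.8696 * 210000.0 / 3721
= 557.0054 MPa

557.0054 MPa


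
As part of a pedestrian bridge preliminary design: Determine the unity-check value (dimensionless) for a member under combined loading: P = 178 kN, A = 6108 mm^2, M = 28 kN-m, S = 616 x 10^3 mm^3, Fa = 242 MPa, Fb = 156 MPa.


f_a = P / A = 178000.0 / 6108 = 29.1421 MPa
f_b = M / S = 28000000.0 / 616000.0 = 45.4545 MPa
Ratio = f_a / Fa + f_b / Fb
= 29.1421 / 242 + 45.4545 / 156
= 0.4118 (dimensionless)

0.4118 (dimensionless)


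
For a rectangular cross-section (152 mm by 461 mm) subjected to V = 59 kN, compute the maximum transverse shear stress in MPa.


A = b * h = 152 * 461 = 70072 mm^2
V = 59 kN = 59000.0 N
tau_max = 1.5 * V / A = 1.5 * 59000.0 / 70072
= 1.263 MPa

1.263 MPa


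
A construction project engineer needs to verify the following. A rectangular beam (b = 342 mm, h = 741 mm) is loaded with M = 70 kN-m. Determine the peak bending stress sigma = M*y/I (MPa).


I = b * h^3 / 12 = 342 * 741^3 / 12 = 11595767098.5 mm^4
y = h / 2 = 741 / 2 = 370.5 mm
M = 70 kN-m = 70000000.0 N-mm
sigma = M * y / I = 70000000.0 * 370.5 / 11595767098.5
= 2.24 MPa

2.24 MPa


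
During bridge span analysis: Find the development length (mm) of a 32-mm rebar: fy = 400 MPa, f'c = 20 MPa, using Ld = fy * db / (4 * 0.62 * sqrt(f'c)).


Ld = (fy * db) / (4 * 0.62 * sqrt(f'c))
= (400 * 32) / (4 * 0.62 * sqrt(20))
= 12800 / 11.0909
= 1154.1 mm

1154.1 mm


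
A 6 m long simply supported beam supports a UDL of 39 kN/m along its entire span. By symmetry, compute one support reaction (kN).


Total load = w * L = 39 * 6 = 234 kN
By symmetry, each reaction R = total / 2 = 234 / 2 = 117.0 kN

117.0 kN


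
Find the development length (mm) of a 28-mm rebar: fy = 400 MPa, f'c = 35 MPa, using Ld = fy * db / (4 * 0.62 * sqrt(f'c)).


Ld = (fy * db) / (4 * 0.62 * sqrt(f'c))
= (400 * 28) / (4 * 0.62 * sqrt(35))
= 11200 / 14.6719
= 763.37 mm

763.37 mm


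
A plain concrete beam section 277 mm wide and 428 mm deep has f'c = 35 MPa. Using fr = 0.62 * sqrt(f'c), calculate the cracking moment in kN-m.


fr = 0.62 * sqrt(35) = 0.62 * 5.9161 = 3.668 MPa
I = 277 * 428^3 / 12 = 1809796858.67 mm^4
y_t = 214.0 mm
M_cr = fr * I / y_t = 3.668 * 1809796858.67 / 214.0 N-mm
= 31.02 kN-m

31.02 kN-m


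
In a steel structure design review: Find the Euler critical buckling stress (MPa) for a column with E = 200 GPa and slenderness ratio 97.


sigma_cr = pi^2 * E / lambda^2
= 9.8696 * 200000.0 / 97^2
= 9.8696 * 200000.0 / 9409
= 209.7907 MPa

209.7907 MPa


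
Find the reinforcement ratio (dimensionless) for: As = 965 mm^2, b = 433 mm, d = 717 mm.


rho = As / (b * d)
= 965 / (433 * 717)
= 965 / 310461
= 0.003108 (dimensionless)

0.003108 (dimensionless)


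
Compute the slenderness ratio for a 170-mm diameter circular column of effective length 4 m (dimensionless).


Radius of gyration r = d / 4 = 170 / 4 = 42.5 mm
L_eff = 4000.0 mm
Slenderness ratio = L / r = 4000.0 / 42.5 = 94.12 (dimensionless)

94.12 (dimensionless)


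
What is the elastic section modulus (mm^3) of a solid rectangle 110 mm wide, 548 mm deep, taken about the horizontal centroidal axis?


S = b * h^2 / 6
= 110 * 548^2 / 6
= 110 * 300304 / 6
= 5505573.33 mm^3

5505573.33 mm^3


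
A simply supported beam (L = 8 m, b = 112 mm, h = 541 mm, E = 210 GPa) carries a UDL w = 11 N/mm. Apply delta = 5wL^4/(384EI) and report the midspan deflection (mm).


I = 112 * 541^3 / 12 = 1477843929.33 mm^4
L = 8000.0 mm, w = 11 N/mm, E = 210000.0 MPa
delta = 5 * w * L^4 / (384 * E * I)
= 5 * 11 * 8000.0^4 / (384 * 210000.0 * 1477843929.33)
= 1.8904 mm

1.8904 mm


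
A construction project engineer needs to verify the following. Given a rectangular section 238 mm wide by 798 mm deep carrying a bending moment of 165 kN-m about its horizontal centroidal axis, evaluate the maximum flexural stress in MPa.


I = b * h^3 / 12 = 238 * 798^3 / 12 = 10078696908.0 mm^4
y = h / 2 = 798 / 2 = 399.0 mm
M = 165 kN-m = 165000000.0 N-mm
sigma = M * y / I = 165000000.0 * 399.0 / 10078696908.0
= 6.53 MPa

6.53 MPa


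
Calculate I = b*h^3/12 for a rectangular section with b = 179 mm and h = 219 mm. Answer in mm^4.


I = b * h^3 / 12
= 179 * 219^3 / 12
= 179 * 10503459 / 12
= 156676596.75 mm^4

156676596.75 mm^4


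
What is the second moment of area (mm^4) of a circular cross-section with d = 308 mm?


r = d / 2 = 308 / 2 = 154.0 mm
I = pi * r^4 / 4 = pi * 154.0^4 / 4
= 441746141.43 mm^4

441746141.43 mm^4


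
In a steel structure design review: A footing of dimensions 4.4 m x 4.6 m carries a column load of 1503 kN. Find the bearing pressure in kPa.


A = 4.4 * 4.6 = 20.24 m^2
q = P / A = 1503 / 20.24
= 74.2589 kPa

74.2589 kPa


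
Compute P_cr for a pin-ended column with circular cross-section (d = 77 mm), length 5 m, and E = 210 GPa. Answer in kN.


I = pi * d^4 / 64 = 1725570.86 mm^4
L = 5000.0 mm
P_cr = pi^2 * E * I / L^2
= 9.8696 * 210000.0 * 1725570.86 / 5000.0^2
= 143057.9 N = 143.0579 kN

143.0579 kN


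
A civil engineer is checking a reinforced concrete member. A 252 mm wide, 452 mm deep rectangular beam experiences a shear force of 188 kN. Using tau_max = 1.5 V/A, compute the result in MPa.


A = b * h = 252 * 452 = 113904 mm^2
V = 188 kN = 188000.0 N
tau_max = 1.5 * V / A = 1.5 * 188000.0 / 113904
= 2.4758 MPa

2.4758 MPa


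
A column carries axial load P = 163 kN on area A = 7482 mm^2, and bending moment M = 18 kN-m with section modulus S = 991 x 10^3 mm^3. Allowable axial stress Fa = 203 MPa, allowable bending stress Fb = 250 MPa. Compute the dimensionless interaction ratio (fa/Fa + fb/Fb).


f_a = P / A = 163000.0 / 7482 = 21.7856 MPa
f_b = M / S = 18000000.0 / 991000.0 = 18.1635 MPa
Ratio = f_a / Fa + f_b / Fb
= 21.7856 / 203 + 18.1635 / 250
= 0.18 (dimensionless)

0.18 (dimensionless)


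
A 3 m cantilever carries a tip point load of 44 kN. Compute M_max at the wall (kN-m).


For a cantilever with a point load at the free end:
M_max = P * L = 44 * 3 = 132 kN-m

132 kN-m


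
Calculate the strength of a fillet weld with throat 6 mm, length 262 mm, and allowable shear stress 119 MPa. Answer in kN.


Strength = throat * length * allowable stress
= 6 * 262 * 119 N
= 187068 N
= 187.07 kN

187.07 kN


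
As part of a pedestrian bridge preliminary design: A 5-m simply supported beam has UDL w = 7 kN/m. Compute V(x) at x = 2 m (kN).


R_A = w * L / 2 = 7 * 5 / 2 = 17.5 kN
V(x) = R_A - w * x = 17.5 - 7 * 2
= 3.5 kN

3.5 kN


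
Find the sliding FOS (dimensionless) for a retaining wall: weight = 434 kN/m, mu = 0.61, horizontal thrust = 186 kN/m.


Resisting force = mu * W = 0.61 * 434 = 264.74 kN/m
FOS = Resisting / Driving = 264.74 / 186
= 1.4233 (dimensionless)

1.4233 (dimensionless)


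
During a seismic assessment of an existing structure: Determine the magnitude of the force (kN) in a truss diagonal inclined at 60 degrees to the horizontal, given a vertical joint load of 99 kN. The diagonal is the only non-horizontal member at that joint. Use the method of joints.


At the joint, only the diagonal has a vertical component, so vertical equilibrium gives:
F * sin(60) = 99
F = 99 / sin(60)
= 99 / 0.866025
= 114.32 kN

114.32 kN


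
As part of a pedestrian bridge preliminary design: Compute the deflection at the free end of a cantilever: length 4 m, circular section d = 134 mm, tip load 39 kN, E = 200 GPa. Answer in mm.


I = pi * d^4 / 64 = pi * 134^4 / 64 = 15826653.42 mm^4
L = 4000.0 mm, P = 39000.0 N, E = 200000.0 MPa
delta = P * L^3 / (3 * E * I)
= 39000.0 * 4000.0^3 / (3 * 200000.0 * 15826653.42)
= 262.8477 mm

262.8477 mm


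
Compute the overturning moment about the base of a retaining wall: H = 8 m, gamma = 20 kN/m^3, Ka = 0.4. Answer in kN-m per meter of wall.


Pa = 0.5 * Ka * gamma * H^2
= 0.5 * 0.4 * 20 * 8^2
= 256.0 kN/m
Arm = H / 3 = 8 / 3 = 2.6667 m
Mo = Pa * arm = Pa * H / 3 = 256.0 * 8 / 3 = 682.6667 kN-m/m

682.6667 kN-m/m


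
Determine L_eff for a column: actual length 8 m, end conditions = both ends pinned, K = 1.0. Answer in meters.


L_eff = K * L
= 1.0 * 8
= 8.0 m

8.0 m


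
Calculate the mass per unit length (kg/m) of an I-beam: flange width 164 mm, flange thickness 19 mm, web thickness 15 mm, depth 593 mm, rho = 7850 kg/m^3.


A_flanges = 2 * 164 * 19 = 6232 mm^2
A_web = (593 - 2 * 19) * 15 = 8325 mm^2
A_total = 6232 + 8325 = 14557 mm^2 = 0.014557 m^2
Weight = rho * A = 7850 * 0.014557 = 114.2725 kg/m

114.2725 kg/m


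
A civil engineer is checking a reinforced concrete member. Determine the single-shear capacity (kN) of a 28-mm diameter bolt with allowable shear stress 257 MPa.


A = pi * d^2 / 4 = pi * 28^2 / 4 = 615.7522 mm^2
V = f_v * A / 1000 = 257 * 615.7522 / 1000
= 158.2483 kN

158.2483 kN


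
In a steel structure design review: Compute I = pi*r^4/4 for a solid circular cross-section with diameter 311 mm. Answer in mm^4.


r = d / 2 = 311 / 2 = 155.5 mm
I = pi * r^4 / 4 = pi * 155.5^4 / 4
= 459210124.66 mm^4

459210124.66 mm^4


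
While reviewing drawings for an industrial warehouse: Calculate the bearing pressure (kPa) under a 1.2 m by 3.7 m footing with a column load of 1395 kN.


A = 1.2 * 3.7 = 4.44 m^2
q = P / A = 1395 / 4.44
= 314.1892 kPa

314.1892 kPa


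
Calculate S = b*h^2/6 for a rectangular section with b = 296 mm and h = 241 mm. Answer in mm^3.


S = b * h^2 / 6
= 296 * 241^2 / 6
= 296 * 58081 / 6
= 2865329.33 mm^3

2865329.33 mm^3


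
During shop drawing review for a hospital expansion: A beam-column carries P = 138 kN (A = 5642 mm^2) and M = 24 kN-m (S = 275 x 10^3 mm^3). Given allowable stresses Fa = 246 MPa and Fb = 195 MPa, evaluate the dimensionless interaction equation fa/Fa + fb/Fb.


f_a = P / A = 138000.0 / 5642 = 24.4594 MPa
f_b = M / S = 24000000.0 / 275000.0 = 87.2727 MPa
Ratio = f_a / Fa + f_b / Fb
= 24.4594 / 246 + 87.2727 / 195
= 0.547 (dimensionless)

0.547 (dimensionless)


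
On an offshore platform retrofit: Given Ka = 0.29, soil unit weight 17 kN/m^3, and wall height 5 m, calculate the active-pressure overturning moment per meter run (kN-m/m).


Pa = 0.5 * Ka * gamma * H^2
= 0.5 * 0.29 * 17 * 5^2
= 61.625 kN/m
Arm = H / 3 = 5 / 3 = 1.6667 m
Mo = Pa * arm = Pa * H / 3 = 61.625 * 5 / 3 = 102.7083 kN-m/m

102.7083 kN-m/m


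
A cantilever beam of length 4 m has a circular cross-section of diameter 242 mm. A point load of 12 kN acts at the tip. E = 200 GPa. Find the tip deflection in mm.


I = pi * d^4 / 64 = pi * 242^4 / 64 = 168357071.45 mm^4
L = 4000.0 mm, P = 12000.0 N, E = 200000.0 MPa
delta = P * L^3 / (3 * E * I)
= 12000.0 * 4000.0^3 / (3 * 200000.0 * 168357071.45)
= 7.6029 mm

7.6029 mm


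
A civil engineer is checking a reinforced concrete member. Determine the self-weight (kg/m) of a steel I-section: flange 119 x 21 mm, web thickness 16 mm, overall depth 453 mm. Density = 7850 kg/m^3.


A_flanges = 2 * 119 * 21 = 4998 mm^2
A_web = (453 - 2 * 21) * 16 = 6576 mm^2
A_total = 4998 + 6576 = 11574 mm^2 = 0.011574 m^2
Weight = rho * A = 7850 * 0.011574 = 90.8559 kg/m

90.8559 kg/m


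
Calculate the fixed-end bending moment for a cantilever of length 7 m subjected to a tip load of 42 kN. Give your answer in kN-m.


For a cantilever with a point load at the free end:
M_max = P * L = 42 * 7 = 294 kN-m

294 kN-m


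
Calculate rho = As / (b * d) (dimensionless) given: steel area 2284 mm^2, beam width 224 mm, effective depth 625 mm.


rho = As / (b * d)
= 2284 / (224 * 625)
= 2284 / 140000
= 0.016314 (dimensionless)

0.016314 (dimensionless)


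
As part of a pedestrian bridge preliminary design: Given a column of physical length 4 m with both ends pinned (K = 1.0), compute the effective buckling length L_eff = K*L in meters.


L_eff = K * L
= 1.0 * 4
= 4.0 m

4.0 m


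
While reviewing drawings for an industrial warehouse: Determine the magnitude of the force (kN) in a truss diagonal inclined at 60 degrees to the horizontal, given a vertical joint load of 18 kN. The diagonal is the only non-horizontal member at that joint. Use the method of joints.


At the joint, only the diagonal has a vertical component, so vertical equilibrium gives:
F * sin(60) = 18
F = 18 / sin(60)
= 18 / 0.866025
= 20.78 kN

20.78 kN


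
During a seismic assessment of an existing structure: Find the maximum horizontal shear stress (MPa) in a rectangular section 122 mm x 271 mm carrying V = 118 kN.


A = b * h = 122 * 271 = 33062 mm^2
V = 118 kN = 118000.0 N
tau_max = 1.5 * V / A = 1.5 * 118000.0 / 33062
= 5.3536 MPa

5.3536 MPa


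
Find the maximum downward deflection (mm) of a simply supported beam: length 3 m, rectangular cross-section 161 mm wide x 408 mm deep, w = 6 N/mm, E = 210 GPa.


I = 161 * 408^3 / 12 = 911223936.0 mm^4
L = 3000.0 mm, w = 6 N/mm, E = 210000.0 MPa
delta = 5 * w * L^4 / (384 * E * I)
= 5 * 6 * 3000.0^4 / (384 * 210000.0 * 911223936.0)
= 0.0331 mm

0.0331 mm


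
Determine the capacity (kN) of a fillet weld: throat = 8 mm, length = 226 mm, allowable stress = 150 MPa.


Strength = throat * length * allowable stress
= 8 * 226 * 150 N
= 271200 N
= 271.2 kN

271.2 kN


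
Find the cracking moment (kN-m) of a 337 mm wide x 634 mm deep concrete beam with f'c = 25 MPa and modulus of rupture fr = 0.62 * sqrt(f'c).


fr = 0.62 * sqrt(25) = 0.62 * 5.0 = 3.1 MPa
I = 337 * 634^3 / 12 = 7156759587.33 mm^4
y_t = 317.0 mm
M_cr = fr * I / y_t = 3.1 * 7156759587.33 / 317.0 N-mm
= 69.9872 kN-m

69.9872 kN-m


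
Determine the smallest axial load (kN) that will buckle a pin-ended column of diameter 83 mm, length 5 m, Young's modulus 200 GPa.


I = pi * d^4 / 64 = 2329604.88 mm^4
L = 5000.0 mm
P_cr = pi^2 * E * I / L^2
= 9.8696 * 200000.0 * 2329604.88 / 5000.0^2
= 183938.23 N = 183.9382 kN

183.9382 kN


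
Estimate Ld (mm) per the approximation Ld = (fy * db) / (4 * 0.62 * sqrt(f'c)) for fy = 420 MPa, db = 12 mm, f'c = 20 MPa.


Ld = (fy * db) / (4 * 0.62 * sqrt(f'c))
= (420 * 12) / (4 * 0.62 * sqrt(20))
= 5040 / 11.0909
= 454.43 mm

454.43 mm


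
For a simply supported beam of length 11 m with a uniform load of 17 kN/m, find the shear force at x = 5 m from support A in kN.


R_A = w * L / 2 = 17 * 11 / 2 = 93.5 kN
V(x) = R_A - w * x = 93.5 - 17 * 5
= 8.5 kN

8.5 kN


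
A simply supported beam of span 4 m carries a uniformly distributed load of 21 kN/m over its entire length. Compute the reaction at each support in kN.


Total load = w * L = 21 * 4 = 84 kN
By symmetry, each reaction R = total / 2 = 84 / 2 = 42.0 kN

42.0 kN


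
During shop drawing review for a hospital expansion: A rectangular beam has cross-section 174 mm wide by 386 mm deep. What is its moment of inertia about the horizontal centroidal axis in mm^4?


I = b * h^3 / 12
= 174 * 386^3 / 12
= 174 * 57512456 / 12
= 833930612.0 mm^4

833930612.0 mm^4


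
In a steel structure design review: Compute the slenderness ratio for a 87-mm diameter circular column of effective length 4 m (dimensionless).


Radius of gyration r = d / 4 = 87 / 4 = 21.75 mm
L_eff = 4000.0 mm
Slenderness ratio = L / r = 4000.0 / 21.75 = 183.91 (dimensionless)

183.91 (dimensionless)


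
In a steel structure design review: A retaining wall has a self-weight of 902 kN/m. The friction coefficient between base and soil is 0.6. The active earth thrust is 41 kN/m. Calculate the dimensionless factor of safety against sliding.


Resisting force = mu * W = 0.6 * 902 = 541.2 kN/m
FOS = Resisting / Driving = 541.2 / 41
= 13.2 (dimensionless)

13.2 (dimensionless)


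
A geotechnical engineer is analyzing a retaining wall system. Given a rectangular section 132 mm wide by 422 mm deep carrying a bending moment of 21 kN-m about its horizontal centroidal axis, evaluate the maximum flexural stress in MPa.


I = b * h^3 / 12 = 132 * 422^3 / 12 = 826665928.0 mm^4
y = h / 2 = 422 / 2 = 211.0 mm
M = 21 kN-m = 21000000.0 N-mm
sigma = M * y / I = 21000000.0 * 211.0 / 826665928.0
= 5.36 MPa

5.36 MPa


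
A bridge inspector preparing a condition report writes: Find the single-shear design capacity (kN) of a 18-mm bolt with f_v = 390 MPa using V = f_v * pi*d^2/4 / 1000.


A = pi * d^2 / 4 = pi * 18^2 / 4 = 254.469 mm^2
V = f_v * A / 1000 = 390 * 254.469 / 1000
= 99.2429 kN

99.2429 kN


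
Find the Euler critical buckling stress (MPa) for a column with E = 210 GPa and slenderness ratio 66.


sigma_cr = pi^2 * E / lambda^2
= 9.8696 * 210000.0 / 66^2
= 9.8696 * 210000.0 / 4356
= 475.8074 MPa

475.8074 MPa


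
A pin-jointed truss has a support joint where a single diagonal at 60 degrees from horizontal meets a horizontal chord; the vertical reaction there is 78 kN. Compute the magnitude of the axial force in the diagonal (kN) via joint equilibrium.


At the joint, only the diagonal has a vertical component, so vertical equilibrium gives:
F * sin(60) = 78
F = 78 / sin(60)
= 78 / 0.866025
= 90.07 kN

90.07 kN


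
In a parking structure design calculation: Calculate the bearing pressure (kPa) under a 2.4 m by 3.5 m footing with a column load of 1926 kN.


A = 2.4 * 3.5 = 8.4 m^2
q = P / A = 1926 / 8.4
= 229.2857 kPa

229.2857 kPa


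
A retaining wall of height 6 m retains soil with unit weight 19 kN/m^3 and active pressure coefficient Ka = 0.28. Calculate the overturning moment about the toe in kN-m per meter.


Pa = 0.5 * Ka * gamma * H^2
= 0.5 * 0.28 * 19 * 6^2
= 95.76 kN/m
Arm = H / 3 = 6 / 3 = 2.0 m
Mo = Pa * arm = Pa * H / 3 = 95.76 * 6 / 3 = 191.52 kN-m/m

191.52 kN-m/m


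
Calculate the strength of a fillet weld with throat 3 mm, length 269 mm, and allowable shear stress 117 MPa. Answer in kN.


Strength = throat * length * allowable stress
= 3 * 269 * 117 N
= 94419 N
= 94.42 kN

94.42 kN


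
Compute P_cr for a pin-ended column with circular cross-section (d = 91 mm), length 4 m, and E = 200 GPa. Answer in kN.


I = pi * d^4 / 64 = 3366165.53 mm^4
L = 4000.0 mm
P_cr = pi^2 * E * I / L^2
= 9.8696 * 200000.0 * 3366165.53 / 4000.0^2
= 415284.03 N = 415.284 kN

415.284 kN


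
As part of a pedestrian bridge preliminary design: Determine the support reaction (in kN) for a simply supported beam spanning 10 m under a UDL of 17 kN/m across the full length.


Total load = w * L = 17 * 10 = 170 kN
By symmetry, each reaction R = total / 2 = 170 / 2 = 85.0 kN

85.0 kN


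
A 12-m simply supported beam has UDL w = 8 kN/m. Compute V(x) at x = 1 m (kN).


R_A = w * L / 2 = 8 * 12 / 2 = 48.0 kN
V(x) = R_A - w * x = 48.0 - 8 * 1
= 40.0 kN

40.0 kN


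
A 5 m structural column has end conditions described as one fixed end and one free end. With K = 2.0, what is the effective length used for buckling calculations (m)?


L_eff = K * L
= 2.0 * 5
= 10.0 m

10.0 m


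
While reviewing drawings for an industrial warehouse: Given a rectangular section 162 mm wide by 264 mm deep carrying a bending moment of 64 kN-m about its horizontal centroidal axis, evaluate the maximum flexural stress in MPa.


I = b * h^3 / 12 = 162 * 264^3 / 12 = 248396544.0 mm^4
y = h / 2 = 264 / 2 = 132.0 mm
M = 64 kN-m = 64000000.0 N-mm
sigma = M * y / I = 64000000.0 * 132.0 / 248396544.0
= 34.01 MPa

34.01 MPa


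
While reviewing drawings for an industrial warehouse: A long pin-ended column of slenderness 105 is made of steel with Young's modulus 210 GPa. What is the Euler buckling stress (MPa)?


sigma_cr = pi^2 * E / lambda^2
= 9.8696 * 210000.0 / 105^2
= 9.8696 * 210000.0 / 11025
= 187.9925 MPa

187.9925 MPa


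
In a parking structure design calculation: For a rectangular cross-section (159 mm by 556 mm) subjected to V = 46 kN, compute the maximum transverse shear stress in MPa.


A = b * h = 159 * 556 = 88404 mm^2
V = 46 kN = 46000.0 N
tau_max = 1.5 * V / A = 1.5 * 46000.0 / 88404
= 0.7805 MPa

0.7805 MPa


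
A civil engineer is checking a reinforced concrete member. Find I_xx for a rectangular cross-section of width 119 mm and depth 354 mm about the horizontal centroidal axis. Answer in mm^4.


I = b * h^3 / 12
= 119 * 354^3 / 12
= 119 * 44361864 / 12
= 439921818.0 mm^4

439921818.0 mm^4


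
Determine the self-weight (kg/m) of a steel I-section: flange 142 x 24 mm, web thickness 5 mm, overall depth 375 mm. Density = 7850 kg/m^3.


A_flanges = 2 * 142 * 24 = 6816 mm^2
A_web = (375 - 2 * 24) * 5 = 1635 mm^2
A_total = 6816 + 1635 = 8451 mm^2 = 0.008451 m^2
Weight = rho * A = 7850 * 0.008451 = 66.3404 kg/m

66.3404 kg/m


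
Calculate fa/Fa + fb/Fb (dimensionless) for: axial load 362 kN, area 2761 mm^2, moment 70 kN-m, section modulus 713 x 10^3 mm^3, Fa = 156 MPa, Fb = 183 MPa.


f_a = P / A = 362000.0 / 2761 = 131.1119 MPa
f_b = M / S = 70000000.0 / 713000.0 = 98.1767 MPa
Ratio = f_a / Fa + f_b / Fb
= 131.1119 / 156 + 98.1767 / 183
= 1.3769 (dimensionless)

1.3769 (dimensionless)


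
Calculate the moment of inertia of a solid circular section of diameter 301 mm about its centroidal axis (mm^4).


r = d / 2 = 301 / 2 = 150.5 mm
I = pi * r^4 / 4 = pi * 150.5^4 / 4
= 402935823.96 mm^4

402935823.96 mm^4


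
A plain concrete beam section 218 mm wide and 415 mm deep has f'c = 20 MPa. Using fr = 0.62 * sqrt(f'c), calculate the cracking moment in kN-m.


fr = 0.62 * sqrt(20) = 0.62 * 4.4721 = 2.7727 MPa
I = 218 * 415^3 / 12 = 1298432979.17 mm^4
y_t = 207.5 mm
M_cr = fr * I / y_t = 2.7727 * 1298432979.17 / 207.5 N-mm
= 17.3503 kN-m

17.3503 kN-m


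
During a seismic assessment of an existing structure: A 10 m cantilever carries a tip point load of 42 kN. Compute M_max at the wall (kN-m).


For a cantilever with a point load at the free end:
M_max = P * L = 42 * 10 = 420 kN-m

420 kN-m


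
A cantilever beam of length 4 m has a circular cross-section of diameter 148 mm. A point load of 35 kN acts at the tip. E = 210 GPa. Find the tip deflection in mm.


I = pi * d^4 / 64 = pi * 148^4 / 64 = 23551401.72 mm^4
L = 4000.0 mm, P = 35000.0 N, E = 210000.0 MPa
delta = P * L^3 / (3 * E * I)
= 35000.0 * 4000.0^3 / (3 * 210000.0 * 23551401.72)
= 150.97 mm

150.97 mm


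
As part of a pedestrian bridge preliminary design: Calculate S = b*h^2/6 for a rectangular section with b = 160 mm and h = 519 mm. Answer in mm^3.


S = b * h^2 / 6
= 160 * 519^2 / 6
= 160 * 269361 / 6
= 7182960.0 mm^3

7182960.0 mm^3


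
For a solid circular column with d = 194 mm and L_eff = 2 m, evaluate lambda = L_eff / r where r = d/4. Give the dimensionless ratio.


Radius of gyration r = d / 4 = 194 / 4 = 48.5 mm
L_eff = 2000.0 mm
Slenderness ratio = L / r = 2000.0 / 48.5 = 41.24 (dimensionless)

41.24 (dimensionless)


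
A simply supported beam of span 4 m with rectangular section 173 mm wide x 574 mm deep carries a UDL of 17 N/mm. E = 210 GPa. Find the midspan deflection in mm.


I = 173 * 574^3 / 12 = 2726468812.67 mm^4
L = 4000.0 mm, w = 17 N/mm, E = 210000.0 MPa
delta = 5 * w * L^4 / (384 * E * I)
= 5 * 17 * 4000.0^4 / (384 * 210000.0 * 2726468812.67)
= 0.099 mm

0.099 mm


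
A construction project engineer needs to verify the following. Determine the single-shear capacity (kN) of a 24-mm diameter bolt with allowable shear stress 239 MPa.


A = pi * d^2 / 4 = pi * 24^2 / 4 = 452.3893 mm^2
V = f_v * A / 1000 = 239 * 452.3893 / 1000
= 108.1211 kN

108.1211 kN


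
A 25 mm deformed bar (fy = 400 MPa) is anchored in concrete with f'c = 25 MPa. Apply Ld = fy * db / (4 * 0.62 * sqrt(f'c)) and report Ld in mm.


Ld = (fy * db) / (4 * 0.62 * sqrt(f'c))
= (400 * 25) / (4 * 0.62 * sqrt(25))
= 10000 / 12.4
= 806.45 mm

806.45 mm


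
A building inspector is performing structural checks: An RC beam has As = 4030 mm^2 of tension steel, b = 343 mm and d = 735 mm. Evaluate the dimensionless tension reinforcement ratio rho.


rho = As / (b * d)
= 4030 / (343 * 735)
= 4030 / 252105
= 0.015985 (dimensionless)

0.015985 (dimensionless)


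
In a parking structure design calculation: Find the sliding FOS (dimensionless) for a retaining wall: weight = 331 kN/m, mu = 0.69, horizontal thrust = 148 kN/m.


Resisting force = mu * W = 0.69 * 331 = 228.39 kN/m
FOS = Resisting / Driving = 228.39 / 148
= 1.5432 (dimensionless)

1.5432 (dimensionless)


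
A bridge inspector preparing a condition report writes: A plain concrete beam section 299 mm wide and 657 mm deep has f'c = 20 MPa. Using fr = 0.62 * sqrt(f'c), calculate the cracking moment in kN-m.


fr = 0.62 * sqrt(20) = 0.62 * 4.4721 = 2.7727 MPa
I = 299 * 657^3 / 12 = 7066202042.25 mm^4
y_t = 328.5 mm
M_cr = fr * I / y_t = 2.7727 * 7066202042.25 / 328.5 N-mm
= 59.6427 kN-m

59.6427 kN-m


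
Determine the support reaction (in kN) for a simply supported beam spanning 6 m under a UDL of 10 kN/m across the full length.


Total load = w * L = 10 * 6 = 60 kN
By symmetry, each reaction R = total / 2 = 60 / 2 = 30.0 kN

30.0 kN


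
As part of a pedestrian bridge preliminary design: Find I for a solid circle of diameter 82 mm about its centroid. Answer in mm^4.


r = d / 2 = 82 / 2 = 41.0 mm
I = pi * r^4 / 4 = pi * 41.0^4 / 4
= 2219347.5 mm^4

2219347.5 mm^4


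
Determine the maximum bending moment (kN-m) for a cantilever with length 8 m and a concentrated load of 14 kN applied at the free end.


For a cantilever with a point load at the free end:
M_max = P * L = 14 * 8 = 112 kN-m

112 kN-m


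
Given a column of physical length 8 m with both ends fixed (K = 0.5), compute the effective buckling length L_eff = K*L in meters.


L_eff = K * L
= 0.5 * 8
= 4.0 m

4.0 m


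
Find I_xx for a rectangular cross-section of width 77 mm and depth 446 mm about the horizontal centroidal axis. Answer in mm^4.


I = b * h^3 / 12
= 77 * 446^3 / 12
= 77 * 88716536 / 12
= 569264439.33 mm^4

569264439.33 mm^4


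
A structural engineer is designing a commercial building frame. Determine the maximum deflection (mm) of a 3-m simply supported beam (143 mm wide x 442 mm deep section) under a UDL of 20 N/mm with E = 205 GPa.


I = 143 * 442^3 / 12 = 1029014748.67 mm^4
L = 3000.0 mm, w = 20 N/mm, E = 205000.0 MPa
delta = 5 * w * L^4 / (384 * E * I)
= 5 * 20 * 3000.0^4 / (384 * 205000.0 * 1029014748.67)
= 0.1 mm

0.1 mm


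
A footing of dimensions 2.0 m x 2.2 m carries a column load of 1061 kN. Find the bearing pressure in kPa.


A = 2.0 * 2.2 = 4.4 m^2
q = P / A = 1061 / 4.4
= 241.1364 kPa

241.1364 kPa


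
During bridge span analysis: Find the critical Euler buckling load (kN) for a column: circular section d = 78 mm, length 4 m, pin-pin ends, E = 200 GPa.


I = pi * d^4 / 64 = 1816972.31 mm^4
L = 4000.0 mm
P_cr = pi^2 * E * I / L^2
= 9.8696 * 200000.0 * 1816972.31 / 4000.0^2
= 224159.97 N = 224.16 kN

224.16 kN


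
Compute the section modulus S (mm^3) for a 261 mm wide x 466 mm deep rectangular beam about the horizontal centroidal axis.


S = b * h^2 / 6
= 261 * 466^2 / 6
= 261 * 217156 / 6
= 9446286.0 mm^3

9446286.0 mm^3


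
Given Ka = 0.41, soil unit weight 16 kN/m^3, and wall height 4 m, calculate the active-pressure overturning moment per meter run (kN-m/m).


Pa = 0.5 * Ka * gamma * H^2
= 0.5 * 0.41 * 16 * 4^2
= 52.48 kN/m
Arm = H / 3 = 4 / 3 = 1.3333 m
Mo = Pa * arm = Pa * H / 3 = 52.48 * 4 / 3 = 69.9733 kN-m/m

69.9733 kN-m/m


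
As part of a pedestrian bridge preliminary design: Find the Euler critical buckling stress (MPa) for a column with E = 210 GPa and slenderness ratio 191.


sigma_cr = pi^2 * E / lambda^2
= 9.8696 * 210000.0 / 191^2
= 9.8696 * 210000.0 / 36481
= 56.8136 MPa

56.8136 MPa


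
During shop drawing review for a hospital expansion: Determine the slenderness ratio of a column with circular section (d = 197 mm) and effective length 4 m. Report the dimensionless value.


Radius of gyration r = d / 4 = 197 / 4 = 49.25 mm
L_eff = 4000.0 mm
Slenderness ratio = L / r = 4000.0 / 49.25 = 81.22 (dimensionless)

81.22 (dimensionless)


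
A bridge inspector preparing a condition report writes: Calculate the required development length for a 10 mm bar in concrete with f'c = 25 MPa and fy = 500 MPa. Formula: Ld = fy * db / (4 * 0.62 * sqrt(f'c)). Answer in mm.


Ld = (fy * db) / (4 * 0.62 * sqrt(f'c))
= (500 * 10) / (4 * 0.62 * sqrt(25))
= 5000 / 12.4
= 403.23 mm

403.23 mm


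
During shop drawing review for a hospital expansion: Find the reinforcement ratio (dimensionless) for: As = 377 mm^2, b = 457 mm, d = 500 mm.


rho = As / (b * d)
= 377 / (457 * 500)
= 377 / 228500
= 0.00165 (dimensionless)

0.00165 (dimensionless)


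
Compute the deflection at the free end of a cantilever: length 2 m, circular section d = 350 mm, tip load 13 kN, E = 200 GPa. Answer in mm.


I = pi * d^4 / 64 = pi * 350^4 / 64 = 736617574.34 mm^4
L = 2000.0 mm, P = 13000.0 N, E = 200000.0 MPa
delta = P * L^3 / (3 * E * I)
= 13000.0 * 2000.0^3 / (3 * 200000.0 * 736617574.34)
= 0.2353 mm

0.2353 mm


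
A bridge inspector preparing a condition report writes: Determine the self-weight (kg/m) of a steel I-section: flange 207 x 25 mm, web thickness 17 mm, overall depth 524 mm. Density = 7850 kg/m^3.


A_flanges = 2 * 207 * 25 = 10350 mm^2
A_web = (524 - 2 * 25) * 17 = 8058 mm^2
A_total = 10350 + 8058 = 18408 mm^2 = 0.018408 m^2
Weight = rho * A = 7850 * 0.018408 = 144.5028 kg/m

144.5028 kg/m


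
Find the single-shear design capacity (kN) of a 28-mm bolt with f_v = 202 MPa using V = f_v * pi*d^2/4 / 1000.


A = pi * d^2 / 4 = pi * 28^2 / 4 = 615.7522 mm^2
V = f_v * A / 1000 = 202 * 615.7522 / 1000
= 124.3819 kN

124.3819 kN


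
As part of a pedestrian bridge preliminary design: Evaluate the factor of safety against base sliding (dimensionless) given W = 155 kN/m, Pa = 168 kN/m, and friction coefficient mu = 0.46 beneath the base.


Resisting force = mu * W = 0.46 * 155 = 71.3 kN/m
FOS = Resisting / Driving = 71.3 / 168
= 0.4244 (dimensionless)

0.4244 (dimensionless)


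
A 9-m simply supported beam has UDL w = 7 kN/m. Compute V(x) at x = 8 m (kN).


R_A = w * L / 2 = 7 * 9 / 2 = 31.5 kN
V(x) = R_A - w * x = 31.5 - 7 * 8
= -24.5 kN

-24.5 kN


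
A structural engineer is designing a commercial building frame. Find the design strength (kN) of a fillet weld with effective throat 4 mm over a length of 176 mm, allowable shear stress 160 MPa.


Strength = throat * length * allowable stress
= 4 * 176 * 160 N
= 112640 N
= 112.64 kN

112.64 kN


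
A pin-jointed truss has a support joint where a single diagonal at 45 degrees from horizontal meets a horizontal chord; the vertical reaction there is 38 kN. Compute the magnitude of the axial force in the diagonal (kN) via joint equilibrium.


At the joint, only the diagonal has a vertical component, so vertical equilibrium gives:
F * sin(45) = 38
F = 38 / sin(45)
= 38 / 0.707107
= 53.74 kN

53.74 kN


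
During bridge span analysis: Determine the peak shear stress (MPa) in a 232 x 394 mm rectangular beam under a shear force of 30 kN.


A = b * h = 232 * 394 = 91408 mm^2
V = 30 kN = 30000.0 N
tau_max = 1.5 * V / A = 1.5 * 30000.0 / 91408
= 0.4923 MPa

0.4923 MPa


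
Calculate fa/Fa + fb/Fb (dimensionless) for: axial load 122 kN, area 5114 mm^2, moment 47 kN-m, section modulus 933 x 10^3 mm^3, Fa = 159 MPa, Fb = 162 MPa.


f_a = P / A = 122000.0 / 5114 = 23.8561 MPa
f_b = M / S = 47000000.0 / 933000.0 = 50.3751 MPa
Ratio = f_a / Fa + f_b / Fb
= 23.8561 / 159 + 50.3751 / 162
= 0.461 (dimensionless)

0.461 (dimensionless)


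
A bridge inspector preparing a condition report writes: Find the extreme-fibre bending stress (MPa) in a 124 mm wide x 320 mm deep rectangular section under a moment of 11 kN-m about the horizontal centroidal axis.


I = b * h^3 / 12 = 124 * 320^3 / 12 = 338602666.67 mm^4
y = h / 2 = 320 / 2 = 160.0 mm
M = 11 kN-m = 11000000.0 N-mm
sigma = M * y / I = 11000000.0 * 160.0 / 338602666.67
= 5.2 MPa

5.2 MPa


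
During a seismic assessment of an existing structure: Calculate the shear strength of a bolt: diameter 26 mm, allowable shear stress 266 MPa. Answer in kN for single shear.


A = pi * d^2 / 4 = pi * 26^2 / 4 = 530.9292 mm^2
V = f_v * A / 1000 = 266 * 530.9292 / 1000
= 141.2272 kN

141.2272 kN


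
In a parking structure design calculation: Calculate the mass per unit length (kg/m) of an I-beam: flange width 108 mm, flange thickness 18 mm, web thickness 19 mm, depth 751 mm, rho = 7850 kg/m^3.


A_flanges = 2 * 108 * 18 = 3888 mm^2
A_web = (751 - 2 * 18) * 19 = 13585 mm^2
A_total = 3888 + 13585 = 17473 mm^2 = 0.017473 m^2
Weight = rho * A = 7850 * 0.017473 = 137.163 kg/m

137.163 kg/m


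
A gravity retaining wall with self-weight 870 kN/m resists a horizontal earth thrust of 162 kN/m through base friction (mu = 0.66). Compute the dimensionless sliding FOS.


Resisting force = mu * W = 0.66 * 870 = 574.2 kN/m
FOS = Resisting / Driving = 574.2 / 162
= 3.5444 (dimensionless)

3.5444 (dimensionless)


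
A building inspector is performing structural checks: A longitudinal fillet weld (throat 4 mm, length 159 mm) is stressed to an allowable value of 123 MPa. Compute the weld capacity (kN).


Strength = throat * length * allowable stress
= 4 * 159 * 123 N
= 78228 N
= 78.23 kN

78.23 kN


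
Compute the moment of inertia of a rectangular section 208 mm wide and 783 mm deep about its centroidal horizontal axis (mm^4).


I = b * h^3 / 12
= 208 * 783^3 / 12
= 208 * 480048687 / 12
= 8320843908.0 mm^4

8320843908.0 mm^4


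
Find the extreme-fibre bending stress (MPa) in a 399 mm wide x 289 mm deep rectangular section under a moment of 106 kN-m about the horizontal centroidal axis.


I = b * h^3 / 12 = 399 * 289^3 / 12 = 802574169.25 mm^4
y = h / 2 = 289 / 2 = 144.5 mm
M = 106 kN-m = 106000000.0 N-mm
sigma = M * y / I = 106000000.0 * 144.5 / 802574169.25
= 19.08 MPa

19.08 MPa
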